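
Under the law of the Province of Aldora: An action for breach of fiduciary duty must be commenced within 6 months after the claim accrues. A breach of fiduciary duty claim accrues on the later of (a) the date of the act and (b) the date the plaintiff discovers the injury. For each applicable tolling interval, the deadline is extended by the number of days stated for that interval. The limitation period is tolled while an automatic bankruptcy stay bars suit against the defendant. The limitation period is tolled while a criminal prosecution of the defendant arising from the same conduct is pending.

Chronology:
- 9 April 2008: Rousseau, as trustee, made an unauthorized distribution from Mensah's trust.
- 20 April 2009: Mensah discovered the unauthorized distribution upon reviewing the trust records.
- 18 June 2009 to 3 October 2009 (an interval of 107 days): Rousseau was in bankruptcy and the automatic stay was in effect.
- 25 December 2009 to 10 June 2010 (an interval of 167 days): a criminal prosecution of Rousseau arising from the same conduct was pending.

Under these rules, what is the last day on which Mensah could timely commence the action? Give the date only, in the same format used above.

The claim accrued on 20 April 2009 — the later of the 9 April 2008 act and the 20 April 2009 discovery.
6 months from 20 April 2009 is 20 October 2009.
Because the automatic bankruptcy stay ran from 18 June 2009 to 3 October 2009, the deadline is extended by 107 days to 4 February 2010.
Because the pending criminal prosecution ran from 25 December 2009 to 10 June 2010, the deadline is extended by 167 days to 21 July 2010.

21 July 2010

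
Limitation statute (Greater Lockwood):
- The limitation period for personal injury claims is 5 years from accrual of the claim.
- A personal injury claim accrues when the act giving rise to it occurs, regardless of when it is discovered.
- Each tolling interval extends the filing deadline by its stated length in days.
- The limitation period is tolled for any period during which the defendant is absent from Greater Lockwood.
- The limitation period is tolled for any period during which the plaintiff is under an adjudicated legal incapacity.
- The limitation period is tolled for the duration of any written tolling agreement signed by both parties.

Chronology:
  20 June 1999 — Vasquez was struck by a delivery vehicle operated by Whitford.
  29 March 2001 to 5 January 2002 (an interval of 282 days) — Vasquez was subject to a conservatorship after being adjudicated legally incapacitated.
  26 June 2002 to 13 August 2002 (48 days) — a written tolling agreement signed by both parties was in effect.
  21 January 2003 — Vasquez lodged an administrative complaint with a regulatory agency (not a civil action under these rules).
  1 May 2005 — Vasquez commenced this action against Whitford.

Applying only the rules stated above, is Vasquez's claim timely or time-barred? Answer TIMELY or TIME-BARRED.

The claim accrued on 20 June 1999, the date of the act.
5 years from 20 June 1999 is 20 June 2004.
Because the plaintiff's legal incapacity ran from 29 March 2001 to 5 January 2002, the deadline is extended by 282 days to 29 March 2005.
The period was tolled for 48 days by the written tolling agreement (26 June 2002 to 13 August 2002), pushing the deadline to 16 May 2005.
The other events in the timeline have no effect on the limitation period under the stated rules.
Filing on 1 May 2005 beat the 16 May 2005 deadline — the action is timely.

TIMELY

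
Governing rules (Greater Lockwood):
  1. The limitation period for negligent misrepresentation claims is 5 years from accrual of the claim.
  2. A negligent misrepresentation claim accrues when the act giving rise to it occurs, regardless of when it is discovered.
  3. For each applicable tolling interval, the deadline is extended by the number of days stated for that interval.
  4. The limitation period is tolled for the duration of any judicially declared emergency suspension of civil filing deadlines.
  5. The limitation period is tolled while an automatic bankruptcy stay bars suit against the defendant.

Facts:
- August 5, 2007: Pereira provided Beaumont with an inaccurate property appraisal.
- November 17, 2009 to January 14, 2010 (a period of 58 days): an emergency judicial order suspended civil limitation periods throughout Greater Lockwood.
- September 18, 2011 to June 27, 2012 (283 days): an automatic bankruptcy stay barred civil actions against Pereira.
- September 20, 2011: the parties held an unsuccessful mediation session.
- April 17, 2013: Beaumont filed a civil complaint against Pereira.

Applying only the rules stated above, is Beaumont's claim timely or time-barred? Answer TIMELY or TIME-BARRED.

TIMELY

The limitation period began to run on August 5, 2007.
The untolled deadline — 5 years after August 5, 2007 — is August 5, 2012.
The period was tolled for 58 days by the emergency suspension of filing deadlines (November 17, 2009 to January 14, 2010), pushing the deadline to October 2, 2012.
The period was tolled for 283 days by the automatic bankruptcy stay (September 18, 2011 to June 27, 2012), pushing the deadline to July 12, 2013.
The other events in the timeline have no effect on the limitation period under the stated rules.
Filing on April 17, 2013 beat the July 12, 2013 deadline — the action is timely.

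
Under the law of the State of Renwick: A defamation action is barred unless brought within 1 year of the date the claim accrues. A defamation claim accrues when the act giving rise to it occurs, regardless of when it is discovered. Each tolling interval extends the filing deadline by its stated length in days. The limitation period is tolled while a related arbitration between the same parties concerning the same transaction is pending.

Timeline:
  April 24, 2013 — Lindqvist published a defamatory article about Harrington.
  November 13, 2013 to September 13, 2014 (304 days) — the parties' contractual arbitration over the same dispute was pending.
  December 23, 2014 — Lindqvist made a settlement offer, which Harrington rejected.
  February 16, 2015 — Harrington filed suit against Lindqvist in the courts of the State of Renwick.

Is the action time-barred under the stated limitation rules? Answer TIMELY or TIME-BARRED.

The claim accrued on April 24, 2013, the date of the act.
1 year from April 24, 2013 is April 24, 2014.
The period was tolled for 304 days by the pending related arbitration (November 13, 2013 to September 13, 2014), pushing the deadline to February 22, 2015.
None of the other events listed affects the running of the period under the stated rules.
Filing on February 16, 2015 beat the February 22, 2015 deadline — the action is timely.

TIMELY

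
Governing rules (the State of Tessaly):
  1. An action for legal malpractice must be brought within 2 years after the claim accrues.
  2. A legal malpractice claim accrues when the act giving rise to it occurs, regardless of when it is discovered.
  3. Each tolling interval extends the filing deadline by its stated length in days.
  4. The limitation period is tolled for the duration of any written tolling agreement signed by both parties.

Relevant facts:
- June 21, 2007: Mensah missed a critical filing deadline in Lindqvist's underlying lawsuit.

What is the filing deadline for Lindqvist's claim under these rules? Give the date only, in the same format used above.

The limitation period began to run on June 21, 2007.
Adding the 2 years base period to June 21, 2007 gives a deadline of June 21, 2009, before any tolling.

June 21, 2009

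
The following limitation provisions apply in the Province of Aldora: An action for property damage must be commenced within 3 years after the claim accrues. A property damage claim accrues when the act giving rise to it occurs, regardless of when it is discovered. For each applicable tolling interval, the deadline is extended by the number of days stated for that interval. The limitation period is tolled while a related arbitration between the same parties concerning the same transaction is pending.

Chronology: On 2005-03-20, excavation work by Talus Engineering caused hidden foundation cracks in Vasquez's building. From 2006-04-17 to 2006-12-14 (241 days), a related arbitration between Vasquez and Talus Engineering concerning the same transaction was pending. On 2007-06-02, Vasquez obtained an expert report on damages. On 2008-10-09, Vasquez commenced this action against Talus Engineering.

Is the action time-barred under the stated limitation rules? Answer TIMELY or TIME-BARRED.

TIMELY

The claim accrued on 2005-03-20, the date of the act.
The untolled deadline — 3 years after 2005-03-20 — is 2008-03-20.
Because the pending related arbitration ran from 2006-04-17 to 2006-12-14, the deadline is extended by 241 days to 2008-11-16.
Nothing else in the chronology tolls or restarts the period.
Vasquez filed on 2008-10-09, before the 2008-11-16 deadline, so the action is timely.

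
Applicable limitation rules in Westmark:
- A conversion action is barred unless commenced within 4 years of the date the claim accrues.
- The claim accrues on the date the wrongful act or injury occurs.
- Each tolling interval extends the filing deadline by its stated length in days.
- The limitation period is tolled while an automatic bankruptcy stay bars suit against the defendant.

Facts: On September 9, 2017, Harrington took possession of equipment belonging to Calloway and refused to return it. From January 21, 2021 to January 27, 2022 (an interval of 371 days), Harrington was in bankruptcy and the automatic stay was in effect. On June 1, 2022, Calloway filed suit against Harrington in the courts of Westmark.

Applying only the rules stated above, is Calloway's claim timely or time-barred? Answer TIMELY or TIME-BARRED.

The claim accrued on September 9, 2017, the date of the act.
4 years from September 9, 2017 is September 9, 2021.
The period was tolled for 371 days by the automatic bankruptcy stay (January 21, 2021 to January 27, 2022), pushing the deadline to September 15, 2022.
The June 1, 2022 filing precedes the September 15, 2022 deadline; the claim is timely.

TIMELY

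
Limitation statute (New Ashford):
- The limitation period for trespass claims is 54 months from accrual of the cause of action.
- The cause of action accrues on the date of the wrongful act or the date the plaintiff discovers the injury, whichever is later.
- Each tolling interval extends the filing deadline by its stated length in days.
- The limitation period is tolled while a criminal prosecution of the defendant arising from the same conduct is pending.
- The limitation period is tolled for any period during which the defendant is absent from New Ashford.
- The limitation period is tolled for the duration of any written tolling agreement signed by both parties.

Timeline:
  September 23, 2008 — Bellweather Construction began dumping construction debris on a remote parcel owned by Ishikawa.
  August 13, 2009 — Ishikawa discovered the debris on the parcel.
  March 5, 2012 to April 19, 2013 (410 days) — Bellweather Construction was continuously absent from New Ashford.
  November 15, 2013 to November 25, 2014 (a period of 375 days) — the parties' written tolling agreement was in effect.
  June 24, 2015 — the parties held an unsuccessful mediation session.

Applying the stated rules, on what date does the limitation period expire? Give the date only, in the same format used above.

April 8, 2016

Taking the later of the act (September 23, 2008) and discovery (August 13, 2009), the claim accrued on August 13, 2009.
Adding the 54 months base period to August 13, 2009 gives a deadline of February 13, 2014, before any tolling.
The defendant's absence from the jurisdiction from March 5, 2012 to April 19, 2013 tolled the period for 410 days, extending the deadline to March 30, 2015.
The period was tolled for 375 days by the written tolling agreement (November 15, 2013 to November 25, 2014), pushing the deadline to April 8, 2016.
The other events in the timeline have no effect on the limitation period under the stated rules.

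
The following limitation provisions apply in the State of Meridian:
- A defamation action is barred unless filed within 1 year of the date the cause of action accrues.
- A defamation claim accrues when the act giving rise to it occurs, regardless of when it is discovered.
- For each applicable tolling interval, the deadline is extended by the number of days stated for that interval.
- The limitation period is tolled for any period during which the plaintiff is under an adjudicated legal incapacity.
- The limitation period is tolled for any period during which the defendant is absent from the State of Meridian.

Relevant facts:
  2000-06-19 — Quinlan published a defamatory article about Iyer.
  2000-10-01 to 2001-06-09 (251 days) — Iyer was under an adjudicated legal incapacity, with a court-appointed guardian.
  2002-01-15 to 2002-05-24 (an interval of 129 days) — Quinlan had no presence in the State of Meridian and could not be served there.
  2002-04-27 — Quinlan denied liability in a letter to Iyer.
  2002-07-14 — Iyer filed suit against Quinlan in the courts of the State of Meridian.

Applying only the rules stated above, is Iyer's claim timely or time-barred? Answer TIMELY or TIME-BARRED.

TIME-BARRED

The cause of action accrued on 2000-06-19, the date of the act.
The untolled deadline — 1 year after 2000-06-19 — is 2001-06-19.
The period was tolled for 251 days by the plaintiff's legal incapacity (2000-10-01 to 2001-06-09), pushing the deadline to 2002-02-25.
Because the defendant's absence from the jurisdiction ran from 2002-01-15 to 2002-05-24, the deadline is extended by 129 days to 2002-07-04.
None of the other events listed affects the running of the period under the stated rules.
Iyer filed on 2002-07-14, after the 2002-07-04 deadline, so the action is time-barred.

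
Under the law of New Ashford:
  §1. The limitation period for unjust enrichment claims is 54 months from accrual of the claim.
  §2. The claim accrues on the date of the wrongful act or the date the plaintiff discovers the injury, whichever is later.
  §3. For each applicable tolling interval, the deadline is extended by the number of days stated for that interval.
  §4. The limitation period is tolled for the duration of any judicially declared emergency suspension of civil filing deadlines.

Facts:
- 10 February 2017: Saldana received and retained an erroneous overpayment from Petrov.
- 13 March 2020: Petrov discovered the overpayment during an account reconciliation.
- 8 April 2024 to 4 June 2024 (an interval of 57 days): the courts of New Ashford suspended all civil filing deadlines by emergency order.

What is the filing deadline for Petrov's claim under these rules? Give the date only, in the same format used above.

9 November 2024

Because discovery on 13 March 2020 post-dates the 10 February 2017 act, accrual under the later-of rule falls on 13 March 2020.
Adding the 54 months base period to 13 March 2020 gives a deadline of 13 September 2024, before any tolling.
The emergency suspension of filing deadlines from 8 April 2024 to 4 June 2024 tolled the period for 57 days, extending the deadline to 9 November 2024.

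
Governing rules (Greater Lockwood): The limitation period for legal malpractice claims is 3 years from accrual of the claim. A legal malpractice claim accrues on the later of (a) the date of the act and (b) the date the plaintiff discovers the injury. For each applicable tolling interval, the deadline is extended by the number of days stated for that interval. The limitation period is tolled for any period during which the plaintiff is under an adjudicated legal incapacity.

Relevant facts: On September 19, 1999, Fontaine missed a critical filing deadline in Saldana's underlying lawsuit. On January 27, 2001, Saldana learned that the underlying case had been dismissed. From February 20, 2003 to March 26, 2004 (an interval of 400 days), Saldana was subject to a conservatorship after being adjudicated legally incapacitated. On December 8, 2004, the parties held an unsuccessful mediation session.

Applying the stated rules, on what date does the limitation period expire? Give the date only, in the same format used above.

The claim accrued on January 27, 2001 — the later of the September 19, 1999 act and the January 27, 2001 discovery.
3 years from January 27, 2001 is January 27, 2004.
Because the plaintiff's legal incapacity ran from February 20, 2003 to March 26, 2004, the deadline is extended by 400 days to March 2, 2005.
The other events in the timeline have no effect on the limitation period under the stated rules.

March 2, 2005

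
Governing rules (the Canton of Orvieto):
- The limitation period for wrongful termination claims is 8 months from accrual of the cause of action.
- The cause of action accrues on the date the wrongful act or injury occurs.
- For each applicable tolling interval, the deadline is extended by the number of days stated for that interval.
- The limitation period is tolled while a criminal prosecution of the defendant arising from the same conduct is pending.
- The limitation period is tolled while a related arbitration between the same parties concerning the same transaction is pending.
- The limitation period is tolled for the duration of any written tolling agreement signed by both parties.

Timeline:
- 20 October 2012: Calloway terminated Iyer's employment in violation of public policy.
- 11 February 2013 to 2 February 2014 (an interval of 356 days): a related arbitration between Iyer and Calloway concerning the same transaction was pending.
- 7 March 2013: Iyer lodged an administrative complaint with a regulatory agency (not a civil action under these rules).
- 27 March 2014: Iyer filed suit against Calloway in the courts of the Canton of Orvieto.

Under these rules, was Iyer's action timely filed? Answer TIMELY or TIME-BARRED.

TIMELY

The claim accrued on 20 October 2012, when the wrongful act occurred.
Adding the 8 months base period to 20 October 2012 gives a deadline of 20 June 2013, before any tolling.
The pending related arbitration from 11 February 2013 to 2 February 2014 tolled the period for 356 days, extending the deadline to 11 June 2014.
Nothing else in the chronology tolls or restarts the period.
The 27 March 2014 filing precedes the 11 June 2014 deadline; the claim is timely.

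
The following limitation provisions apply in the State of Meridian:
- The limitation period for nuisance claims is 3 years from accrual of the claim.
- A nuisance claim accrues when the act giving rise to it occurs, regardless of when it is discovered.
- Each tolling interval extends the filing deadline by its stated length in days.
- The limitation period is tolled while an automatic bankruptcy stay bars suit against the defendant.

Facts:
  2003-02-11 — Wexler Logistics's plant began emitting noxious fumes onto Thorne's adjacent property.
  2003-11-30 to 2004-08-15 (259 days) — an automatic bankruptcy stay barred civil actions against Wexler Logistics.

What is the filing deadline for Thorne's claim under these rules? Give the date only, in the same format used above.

2006-10-28

The claim accrued on 2003-02-11, the date of the act.
Adding the 3 years base period to 2003-02-11 gives a deadline of 2006-02-11, before any tolling.
The period was tolled for 259 days by the automatic bankruptcy stay (2003-11-30 to 2004-08-15), pushing the deadline to 2006-10-28.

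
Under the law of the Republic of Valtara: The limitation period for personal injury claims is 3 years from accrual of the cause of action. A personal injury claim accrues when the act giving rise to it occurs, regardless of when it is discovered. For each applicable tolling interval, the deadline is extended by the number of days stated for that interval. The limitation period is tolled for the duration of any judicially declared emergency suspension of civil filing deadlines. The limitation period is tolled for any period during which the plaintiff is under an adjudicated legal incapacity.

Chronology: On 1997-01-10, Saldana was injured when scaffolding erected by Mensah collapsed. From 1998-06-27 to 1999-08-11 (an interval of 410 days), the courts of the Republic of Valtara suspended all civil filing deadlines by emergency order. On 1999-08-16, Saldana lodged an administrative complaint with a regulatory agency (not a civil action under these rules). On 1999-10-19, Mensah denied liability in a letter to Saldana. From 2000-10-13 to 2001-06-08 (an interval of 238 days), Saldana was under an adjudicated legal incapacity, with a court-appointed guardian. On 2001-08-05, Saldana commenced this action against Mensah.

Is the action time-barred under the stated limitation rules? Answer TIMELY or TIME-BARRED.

The limitation period began to run on 1997-01-10.
3 years from 1997-01-10 is 2000-01-10.
The period was tolled for 410 days by the emergency suspension of filing deadlines (1998-06-27 to 1999-08-11), pushing the deadline to 2001-02-23.
The period was tolled for 238 days by the plaintiff's legal incapacity (2000-10-13 to 2001-06-08), pushing the deadline to 2001-10-19.
The other events in the timeline have no effect on the limitation period under the stated rules.
Filing on 2001-08-05 beat the 2001-10-19 deadline — the action is timely.

TIMELY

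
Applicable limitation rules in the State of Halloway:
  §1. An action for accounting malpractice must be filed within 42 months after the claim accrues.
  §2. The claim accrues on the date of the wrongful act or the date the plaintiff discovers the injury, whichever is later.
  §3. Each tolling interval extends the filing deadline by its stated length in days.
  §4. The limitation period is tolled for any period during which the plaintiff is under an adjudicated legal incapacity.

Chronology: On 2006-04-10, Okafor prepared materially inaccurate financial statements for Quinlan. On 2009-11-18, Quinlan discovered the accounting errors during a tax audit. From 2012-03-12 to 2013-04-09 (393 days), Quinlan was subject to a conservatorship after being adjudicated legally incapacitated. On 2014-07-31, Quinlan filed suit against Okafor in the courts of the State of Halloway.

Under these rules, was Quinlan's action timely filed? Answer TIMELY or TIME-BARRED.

Because discovery on 2009-11-18 post-dates the 2006-04-10 act, accrual under the later-of rule falls on 2009-11-18.
The untolled deadline — 42 months after 2009-11-18 — is 2013-05-18.
The period was tolled for 393 days by the plaintiff's legal incapacity (2012-03-12 to 2013-04-09), pushing the deadline to 2014-06-15.
Filing on 2014-07-31 missed the 2014-06-15 deadline — the action is time-barred.

TIME-BARRED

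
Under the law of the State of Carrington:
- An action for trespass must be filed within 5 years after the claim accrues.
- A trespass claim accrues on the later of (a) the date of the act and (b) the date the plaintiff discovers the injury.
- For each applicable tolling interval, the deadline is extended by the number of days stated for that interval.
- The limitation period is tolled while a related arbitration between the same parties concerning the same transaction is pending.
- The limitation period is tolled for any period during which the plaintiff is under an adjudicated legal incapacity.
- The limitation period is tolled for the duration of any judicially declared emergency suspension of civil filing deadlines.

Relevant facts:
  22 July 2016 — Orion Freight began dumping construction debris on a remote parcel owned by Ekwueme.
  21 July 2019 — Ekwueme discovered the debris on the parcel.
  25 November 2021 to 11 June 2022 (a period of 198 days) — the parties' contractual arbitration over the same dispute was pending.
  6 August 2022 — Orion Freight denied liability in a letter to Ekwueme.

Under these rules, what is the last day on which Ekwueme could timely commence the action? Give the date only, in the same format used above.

Because discovery on 21 July 2019 post-dates the 22 July 2016 act, accrual under the later-of rule falls on 21 July 2019.
The untolled deadline — 5 years after 21 July 2019 — is 21 July 2024.
Because the pending related arbitration ran from 25 November 2021 to 11 June 2022, the deadline is extended by 198 days to 4 February 2025.
The other events in the timeline have no effect on the limitation period under the stated rules.

4 February 2025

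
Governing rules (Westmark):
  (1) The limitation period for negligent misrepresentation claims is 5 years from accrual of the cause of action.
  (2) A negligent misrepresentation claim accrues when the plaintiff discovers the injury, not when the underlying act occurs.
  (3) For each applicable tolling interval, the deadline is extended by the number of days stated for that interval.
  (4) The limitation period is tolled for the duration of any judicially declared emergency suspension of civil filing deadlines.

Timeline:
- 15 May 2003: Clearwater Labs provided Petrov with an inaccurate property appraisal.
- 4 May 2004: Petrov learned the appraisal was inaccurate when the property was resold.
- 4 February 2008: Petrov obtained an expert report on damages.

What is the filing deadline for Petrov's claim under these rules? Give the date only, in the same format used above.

Under the discovery rule, the claim accrued on 4 May 2004, when Petrov discovered the injury — not on the 15 May 2003 date of the underlying act.
The untolled deadline — 5 years after 4 May 2004 — is 4 May 2009.
None of the other events listed affects the running of the period under the stated rules.

4 May 2009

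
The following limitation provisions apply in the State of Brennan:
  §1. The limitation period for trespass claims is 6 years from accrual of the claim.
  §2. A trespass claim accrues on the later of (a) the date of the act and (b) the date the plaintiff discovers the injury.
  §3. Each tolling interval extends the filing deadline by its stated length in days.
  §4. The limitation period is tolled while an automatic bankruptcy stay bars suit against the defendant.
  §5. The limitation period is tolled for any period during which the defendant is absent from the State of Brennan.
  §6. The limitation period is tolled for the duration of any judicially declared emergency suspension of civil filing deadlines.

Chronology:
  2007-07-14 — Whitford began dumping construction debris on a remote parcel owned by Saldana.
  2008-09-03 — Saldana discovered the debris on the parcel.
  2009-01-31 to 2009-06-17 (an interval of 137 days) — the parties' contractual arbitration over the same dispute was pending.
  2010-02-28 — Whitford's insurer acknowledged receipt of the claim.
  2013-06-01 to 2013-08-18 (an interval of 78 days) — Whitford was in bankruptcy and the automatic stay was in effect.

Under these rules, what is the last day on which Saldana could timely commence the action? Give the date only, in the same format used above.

2014-11-20

Because discovery on 2008-09-03 post-dates the 2007-07-14 act, accrual under the later-of rule falls on 2008-09-03.
Adding the 6 years base period to 2008-09-03 gives a deadline of 2014-09-03, before any tolling.
The automatic bankruptcy stay from 2013-06-01 to 2013-08-18 tolled the period for 78 days, extending the deadline to 2014-11-20.
Although a pending arbitration ran from 2009-01-31 to 2009-06-17, the stated rules do not make that a tolling event, so it is disregarded.
None of the other events listed affects the running of the period under the stated rules.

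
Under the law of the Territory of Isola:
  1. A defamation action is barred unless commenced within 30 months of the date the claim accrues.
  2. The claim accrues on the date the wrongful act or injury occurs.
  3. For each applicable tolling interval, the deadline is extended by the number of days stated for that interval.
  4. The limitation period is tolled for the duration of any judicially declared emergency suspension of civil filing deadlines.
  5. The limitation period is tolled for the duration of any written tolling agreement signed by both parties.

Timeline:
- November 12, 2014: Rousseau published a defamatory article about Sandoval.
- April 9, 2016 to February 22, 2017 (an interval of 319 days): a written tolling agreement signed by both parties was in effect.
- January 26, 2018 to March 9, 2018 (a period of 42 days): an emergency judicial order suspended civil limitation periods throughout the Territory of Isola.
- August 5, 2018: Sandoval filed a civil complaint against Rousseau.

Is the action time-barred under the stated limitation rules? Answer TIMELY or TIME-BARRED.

The claim accrued on November 12, 2014, when the wrongful act occurred.
Adding the 30 months base period to November 12, 2014 gives a deadline of May 12, 2017, before any tolling.
The written tolling agreement from April 9, 2016 to February 22, 2017 tolled the period for 319 days, extending the deadline to March 27, 2018.
The emergency suspension of filing deadlines from January 26, 2018 to March 9, 2018 tolled the period for 42 days, extending the deadline to May 8, 2018.
The August 5, 2018 filing falls after the May 8, 2018 deadline; the claim is time-barred.

TIME-BARRED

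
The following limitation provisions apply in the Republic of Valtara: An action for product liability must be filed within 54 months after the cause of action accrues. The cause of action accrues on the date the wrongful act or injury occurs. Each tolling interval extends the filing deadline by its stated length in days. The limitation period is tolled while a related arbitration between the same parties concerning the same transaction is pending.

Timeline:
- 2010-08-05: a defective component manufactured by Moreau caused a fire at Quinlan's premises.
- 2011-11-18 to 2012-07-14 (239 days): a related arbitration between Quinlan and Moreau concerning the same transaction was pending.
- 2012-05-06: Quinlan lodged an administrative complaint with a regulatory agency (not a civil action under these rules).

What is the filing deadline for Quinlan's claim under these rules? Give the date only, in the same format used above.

2015-10-02

The limitation period began to run on 2010-08-05.
The untolled deadline — 54 months after 2010-08-05 — is 2015-02-05.
Because the pending related arbitration ran from 2011-11-18 to 2012-07-14, the deadline is extended by 239 days to 2015-10-02.
Nothing else in the chronology tolls or restarts the period.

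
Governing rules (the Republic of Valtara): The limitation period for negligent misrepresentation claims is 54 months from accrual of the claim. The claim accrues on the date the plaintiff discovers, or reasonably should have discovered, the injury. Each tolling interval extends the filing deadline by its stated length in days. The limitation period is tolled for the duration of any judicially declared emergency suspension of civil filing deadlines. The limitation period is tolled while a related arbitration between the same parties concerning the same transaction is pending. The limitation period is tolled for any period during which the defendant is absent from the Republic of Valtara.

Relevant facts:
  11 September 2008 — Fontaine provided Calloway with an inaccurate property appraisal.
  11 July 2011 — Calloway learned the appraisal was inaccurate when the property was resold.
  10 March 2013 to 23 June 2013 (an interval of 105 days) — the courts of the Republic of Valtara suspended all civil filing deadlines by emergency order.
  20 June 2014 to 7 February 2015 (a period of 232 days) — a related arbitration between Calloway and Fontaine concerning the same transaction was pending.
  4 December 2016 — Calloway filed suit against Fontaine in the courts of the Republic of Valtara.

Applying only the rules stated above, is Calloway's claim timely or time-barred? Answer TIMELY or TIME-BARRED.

TIMELY

Accrual is tied to discovery, so the period began on 11 July 2011 rather than on 11 September 2008 when the act occurred.
The untolled deadline — 54 months after 11 July 2011 — is 11 January 2016.
The emergency suspension of filing deadlines from 10 March 2013 to 23 June 2013 tolled the period for 105 days, extending the deadline to 25 April 2016.
The pending related arbitration from 20 June 2014 to 7 February 2015 tolled the period for 232 days, extending the deadline to 13 December 2016.
Calloway filed on 4 December 2016, before the 13 December 2016 deadline, so the action is timely.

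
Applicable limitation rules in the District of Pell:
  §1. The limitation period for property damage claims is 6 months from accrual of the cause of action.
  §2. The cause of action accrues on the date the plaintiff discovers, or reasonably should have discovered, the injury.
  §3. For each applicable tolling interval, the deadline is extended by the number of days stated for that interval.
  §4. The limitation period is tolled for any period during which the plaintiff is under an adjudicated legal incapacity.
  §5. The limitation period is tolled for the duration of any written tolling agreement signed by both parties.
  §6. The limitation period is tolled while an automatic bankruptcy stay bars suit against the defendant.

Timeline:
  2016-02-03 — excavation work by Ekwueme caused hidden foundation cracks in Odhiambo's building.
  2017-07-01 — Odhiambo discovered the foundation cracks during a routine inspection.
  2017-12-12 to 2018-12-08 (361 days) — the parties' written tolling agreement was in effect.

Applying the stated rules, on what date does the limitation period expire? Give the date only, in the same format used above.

2018-12-28

Under the discovery rule, the claim accrued on 2017-07-01, when Odhiambo discovered the injury — not on the 2016-02-03 date of the underlying act.
6 months from 2017-07-01 is 2018-01-01.
The period was tolled for 361 days by the written tolling agreement (2017-12-12 to 2018-12-08), pushing the deadline to 2018-12-28.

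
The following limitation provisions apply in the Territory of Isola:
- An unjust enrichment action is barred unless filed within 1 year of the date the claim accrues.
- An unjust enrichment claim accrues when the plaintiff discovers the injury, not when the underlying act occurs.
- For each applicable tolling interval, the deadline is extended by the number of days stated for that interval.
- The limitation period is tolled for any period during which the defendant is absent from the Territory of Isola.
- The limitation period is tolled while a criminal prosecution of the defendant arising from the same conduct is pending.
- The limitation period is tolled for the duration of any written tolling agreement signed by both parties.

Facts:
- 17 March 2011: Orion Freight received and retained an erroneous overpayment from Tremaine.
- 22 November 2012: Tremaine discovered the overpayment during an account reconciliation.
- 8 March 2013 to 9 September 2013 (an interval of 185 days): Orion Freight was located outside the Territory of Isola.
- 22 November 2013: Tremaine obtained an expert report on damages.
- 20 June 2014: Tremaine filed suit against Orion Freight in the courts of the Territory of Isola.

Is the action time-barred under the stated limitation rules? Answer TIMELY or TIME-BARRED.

TIME-BARRED

The claim did not accrue until Tremaine discovered the injury on 22 November 2012; the 17 March 2011 act date does not start the clock under the stated rule.
1 year from 22 November 2012 is 22 November 2013.
The period was tolled for 185 days by the defendant's absence from the jurisdiction (8 March 2013 to 9 September 2013), pushing the deadline to 26 May 2014.
Nothing else in the chronology tolls or restarts the period.
Tremaine filed on 20 June 2014, after the 26 May 2014 deadline, so the action is time-barred.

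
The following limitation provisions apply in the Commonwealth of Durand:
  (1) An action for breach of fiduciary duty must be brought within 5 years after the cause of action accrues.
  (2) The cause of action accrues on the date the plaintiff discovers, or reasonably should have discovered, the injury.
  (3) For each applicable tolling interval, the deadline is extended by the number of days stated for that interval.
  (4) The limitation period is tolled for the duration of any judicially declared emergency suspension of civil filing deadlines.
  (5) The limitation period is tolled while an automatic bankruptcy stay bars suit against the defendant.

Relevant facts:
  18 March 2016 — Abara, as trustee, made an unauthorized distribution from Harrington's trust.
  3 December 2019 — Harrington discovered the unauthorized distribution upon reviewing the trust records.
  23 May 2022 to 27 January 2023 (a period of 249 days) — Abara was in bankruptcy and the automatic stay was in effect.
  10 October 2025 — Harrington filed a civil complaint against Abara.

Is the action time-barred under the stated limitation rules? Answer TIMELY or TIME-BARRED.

TIME-BARRED

Accrual is tied to discovery, so the period began on 3 December 2019 rather than on 18 March 2016 when the act occurred.
The untolled deadline — 5 years after 3 December 2019 — is 3 December 2024.
Because the automatic bankruptcy stay ran from 23 May 2022 to 27 January 2023, the deadline is extended by 249 days to 9 August 2025.
The 10 October 2025 filing falls after the 9 August 2025 deadline; the claim is time-barred.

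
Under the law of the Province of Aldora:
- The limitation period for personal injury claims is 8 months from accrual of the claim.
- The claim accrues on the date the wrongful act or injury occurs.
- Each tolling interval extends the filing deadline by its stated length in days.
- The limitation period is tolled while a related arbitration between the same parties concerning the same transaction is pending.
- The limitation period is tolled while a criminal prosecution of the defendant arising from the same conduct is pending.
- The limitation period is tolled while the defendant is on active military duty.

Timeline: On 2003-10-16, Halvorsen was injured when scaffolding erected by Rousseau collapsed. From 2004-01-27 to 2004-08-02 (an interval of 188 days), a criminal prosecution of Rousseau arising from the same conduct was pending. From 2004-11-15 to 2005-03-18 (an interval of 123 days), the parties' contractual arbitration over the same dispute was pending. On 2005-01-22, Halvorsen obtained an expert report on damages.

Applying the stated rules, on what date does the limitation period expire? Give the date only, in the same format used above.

2005-04-23

The claim accrued on 2003-10-16, when the wrongful act occurred.
8 months from 2003-10-16 is 2004-06-16.
The period was tolled for 188 days by the pending criminal prosecution (2004-01-27 to 2004-08-02), pushing the deadline to 2004-12-21.
The period was tolled for 123 days by the pending related arbitration (2004-11-15 to 2005-03-18), pushing the deadline to 2005-04-23.
None of the other events listed affects the running of the period under the stated rules.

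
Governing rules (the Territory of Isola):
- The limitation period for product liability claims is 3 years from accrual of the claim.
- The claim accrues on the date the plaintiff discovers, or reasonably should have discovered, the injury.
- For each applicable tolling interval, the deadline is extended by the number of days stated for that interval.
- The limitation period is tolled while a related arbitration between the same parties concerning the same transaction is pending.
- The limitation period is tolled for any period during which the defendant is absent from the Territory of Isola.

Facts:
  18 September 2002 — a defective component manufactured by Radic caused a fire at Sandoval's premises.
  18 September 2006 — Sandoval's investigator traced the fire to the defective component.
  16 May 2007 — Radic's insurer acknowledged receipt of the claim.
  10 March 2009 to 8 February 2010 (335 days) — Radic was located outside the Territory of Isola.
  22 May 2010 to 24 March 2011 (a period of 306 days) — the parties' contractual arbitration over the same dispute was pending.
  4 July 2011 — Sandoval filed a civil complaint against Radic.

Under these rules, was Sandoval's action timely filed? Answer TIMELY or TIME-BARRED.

The claim did not accrue until Sandoval discovered the injury on 18 September 2006; the 18 September 2002 act date does not start the clock under the stated rule.
The untolled deadline — 3 years after 18 September 2006 — is 18 September 2009.
The period was tolled for 335 days by the defendant's absence from the jurisdiction (10 March 2009 to 8 February 2010), pushing the deadline to 19 August 2010.
The period was tolled for 306 days by the pending related arbitration (22 May 2010 to 24 March 2011), pushing the deadline to 21 June 2011.
None of the other events listed affects the running of the period under the stated rules.
Filing on 4 July 2011 missed the 21 June 2011 deadline — the action is time-barred.

TIME-BARRED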